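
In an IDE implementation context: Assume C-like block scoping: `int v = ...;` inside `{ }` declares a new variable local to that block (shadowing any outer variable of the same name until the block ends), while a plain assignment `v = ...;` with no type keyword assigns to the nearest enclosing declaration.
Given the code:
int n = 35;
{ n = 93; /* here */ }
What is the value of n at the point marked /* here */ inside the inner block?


Analyzing scoping rules:
Outer scope: declares n = 35
Inner block: 'n = 93;' has no type keyword, so it is an assignment to the outer n (no shadowing)
Inside the block, after the assignment -> 93
Result: 93

93


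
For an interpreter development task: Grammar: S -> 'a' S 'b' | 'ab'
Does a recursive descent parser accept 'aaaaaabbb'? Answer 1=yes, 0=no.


Grammar accepts strings of the form a^n b^n (n >= 1)
Word: 'aaaaaabbb'
Counting: 6 a's and 3 b's
Check: 6 == 3? No
Mismatch: a-count != b-count
Rejected

0


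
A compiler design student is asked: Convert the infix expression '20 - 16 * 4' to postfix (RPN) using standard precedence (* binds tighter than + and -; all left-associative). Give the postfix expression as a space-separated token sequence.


Applying the shunting-yard algorithm:
  Operand 20 -> output
  Push '-' onto operator stack -> op-stack: [-]
  Operand 16 -> output
  Push '*' onto operator stack -> op-stack: [-, *]
  Operand 4 -> output
  End of input: pop '*' to output
  End of input: pop '-' to output
Postfix result: 20 16 4 * -

20 16 4 * -


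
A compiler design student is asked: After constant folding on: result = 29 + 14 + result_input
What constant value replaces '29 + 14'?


Identifying constant sub-expression:
  Original: result = 29 + 14 + result_input
  29 and 14 are both compile-time constants
  Evaluating: 29 + 14 = 43
  After folding: result = 43 + result_input

43


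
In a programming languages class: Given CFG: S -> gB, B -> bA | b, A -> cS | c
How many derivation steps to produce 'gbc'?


Grammar: S -> gB, B -> bA | b, A -> cS | c
Deriving 'gbc':
Step 1: S -> gB => gB
Step 2: B -> bA => gbA
Step 3: A -> c => gbc
Total derivation steps: 3

3


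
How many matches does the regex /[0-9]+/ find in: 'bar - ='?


Pattern: /[0-9]+/ (int literals)
Input: 'bar - ='
Scanning for matches:
Total matches: 0

0


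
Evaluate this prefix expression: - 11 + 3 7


Parsing prefix expression: - 11 + 3 7
Step 1: Innermost operation '+ 3 7'
  3 + 7 = 10
Step 2: Outer operation '- 11 [10]'
  11 - 10 = 1

1


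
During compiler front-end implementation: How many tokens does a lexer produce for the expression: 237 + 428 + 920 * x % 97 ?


Scanning '237 + 428 + 920 * x % 97'
Token 1: '237' -> integer_literal
Token 2: '+' -> operator
Token 3: '428' -> integer_literal
Token 4: '+' -> operator
Token 5: '920' -> integer_literal
Token 6: '*' -> operator
Token 7: 'x' -> identifier
Token 8: '%' -> operator
Token 9: '97' -> integer_literal
Total tokens: 9

9


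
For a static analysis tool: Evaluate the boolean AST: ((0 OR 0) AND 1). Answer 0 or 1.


Step 1: Evaluate inner node
  0 OR 0 = 0
Step 2: Evaluate root node
  0 AND 1 = 0

0


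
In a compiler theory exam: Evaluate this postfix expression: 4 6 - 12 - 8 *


Processing tokens left to right:
Push 4, Push 6
Pop 4 and 6, compute 4 - 6 = -2, push -2
Push 12
Pop -2 and 12, compute -2 - 12 = -14, push -14
Push 8
Pop -14 and 8, compute -14 * 8 = -112, push -112
Stack result: -112

-112


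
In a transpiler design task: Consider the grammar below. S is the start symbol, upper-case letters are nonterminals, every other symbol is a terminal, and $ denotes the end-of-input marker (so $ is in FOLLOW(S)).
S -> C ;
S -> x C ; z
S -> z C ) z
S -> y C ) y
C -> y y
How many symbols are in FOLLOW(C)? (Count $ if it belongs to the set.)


S is the start symbol and does not occur in any rule body, so FOLLOW(S) = {$}.
Examining every occurrence of C in a rule body:
  S -> C ; : C is followed by terminal ';' -> add ';'
  S -> x C ; z : C is followed by terminal ';' -> add ';' (already in the set)
  S -> z C ) z : C is followed by terminal ')' -> add ')'
  S -> y C ) y : C is followed by terminal ')' -> add ')' (already in the set)
  C -> y y : C does not occur in the body -> contributes nothing
FOLLOW(C) = {), ;}
Count: 2

2


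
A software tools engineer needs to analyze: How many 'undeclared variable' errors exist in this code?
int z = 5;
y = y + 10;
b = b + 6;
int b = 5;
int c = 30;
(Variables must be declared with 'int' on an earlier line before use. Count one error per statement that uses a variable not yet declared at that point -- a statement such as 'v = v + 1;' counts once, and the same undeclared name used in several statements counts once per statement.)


Scanning code line by line:
  Line 1: declare 'z' -> declared = ['z']
  Line 2: use 'y' -> ERROR (undeclared)
  Line 3: use 'b' -> ERROR (undeclared)
  Line 4: declare 'b' -> declared = ['b', 'z']
  Line 5: declare 'c' -> declared = ['b', 'c', 'z']
Total undeclared variable errors: 2

2


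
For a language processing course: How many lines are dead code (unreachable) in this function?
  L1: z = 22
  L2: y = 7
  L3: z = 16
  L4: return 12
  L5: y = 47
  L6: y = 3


Analyzing control flow:
  L1: reachable (before return)
  L2: reachable (before return)
  L3: reachable (before return)
  L4: reachable (return statement)
  L5: DEAD (after return at L4)
  L6: DEAD (after return at L4)
Return at L4, total lines = 6
Dead lines: L5 through L6
Count: 2

2


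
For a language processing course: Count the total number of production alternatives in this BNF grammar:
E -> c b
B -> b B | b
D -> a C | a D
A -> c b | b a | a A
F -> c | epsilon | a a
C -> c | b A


Counting alternatives per rule:
  E: 1 alternative(s)
  B: 2 alternative(s)
  D: 2 alternative(s)
  A: 3 alternative(s)
  F: 3 alternative(s)
  C: 2 alternative(s)
Sum: 1 + 2 + 2 + 3 + 3 + 2 = 13

13


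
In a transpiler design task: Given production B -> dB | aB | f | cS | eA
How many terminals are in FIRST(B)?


Production: B -> dB | aB | f | cS | eA
Examining each alternative for leading terminals:
  B -> dB : first terminal = 'd'
  B -> aB : first terminal = 'a'
  B -> f : first terminal = 'f'
  B -> cS : first terminal = 'c'
  B -> eA : first terminal = 'e'
FIRST(B) = {a, c, d, e, f}
Count: 5

5


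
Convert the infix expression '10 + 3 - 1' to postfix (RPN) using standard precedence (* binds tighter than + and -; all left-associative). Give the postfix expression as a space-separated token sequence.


Applying the shunting-yard algorithm:
  Operand 10 -> output
  Push '+' onto operator stack -> op-stack: [+]
  Operand 3 -> output
  See '-' (prec 1); top '+' (prec 1) >= it -> pop '+' to output
  Push '-' onto operator stack -> op-stack: [-]
  Operand 1 -> output
  End of input: pop '-' to output
Postfix result: 10 3 + 1 -

10 3 + 1 -


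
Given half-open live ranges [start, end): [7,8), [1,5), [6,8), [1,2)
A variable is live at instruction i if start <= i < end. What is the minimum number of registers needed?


Live ranges:
  Var0: [7, 8)
  Var1: [1, 5)
  Var2: [6, 8)
  Var3: [1, 2)
Sweep-line events (position, delta, active):
  pos=1 start -> active=1
  pos=1 start -> active=2
  pos=2 end -> active=1
  pos=5 end -> active=0
  pos=6 start -> active=1
  pos=7 start -> active=2
  pos=8 end -> active=1
  pos=8 end -> active=0
Maximum simultaneous active: 2
Minimum registers needed: 2

2


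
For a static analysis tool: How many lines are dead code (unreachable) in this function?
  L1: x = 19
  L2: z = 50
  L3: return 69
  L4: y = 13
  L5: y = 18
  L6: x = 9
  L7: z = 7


Analyzing control flow:
  L1: reachable (before return)
  L2: reachable (before return)
  L3: reachable (return statement)
  L4: DEAD (after return at L3)
  L5: DEAD (after return at L3)
  L6: DEAD (after return at L3)
  L7: DEAD (after return at L3)
Return at L3, total lines = 7
Dead lines: L4 through L7
Count: 4

4


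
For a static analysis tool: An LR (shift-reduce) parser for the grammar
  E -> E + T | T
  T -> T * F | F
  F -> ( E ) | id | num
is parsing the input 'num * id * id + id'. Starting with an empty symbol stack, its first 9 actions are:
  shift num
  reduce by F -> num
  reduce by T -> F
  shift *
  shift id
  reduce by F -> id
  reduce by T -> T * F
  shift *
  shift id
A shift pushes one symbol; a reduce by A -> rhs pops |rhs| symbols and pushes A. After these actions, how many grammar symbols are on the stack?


Tracking the symbol stack through each action:
  Action 1: shift 'num' : push -> stack = [num] (size 1)
  Action 2: reduce by F -> num : pop 1, push F -> stack = [F] (size 1)
  Action 3: reduce by T -> F : pop 1, push T -> stack = [T] (size 1)
  Action 4: shift '*' : push -> stack = [T, *] (size 2)
  Action 5: shift 'id' : push -> stack = [T, *, id] (size 3)
  Action 6: reduce by F -> id : pop 1, push F -> stack = [T, *, F] (size 3)
  Action 7: reduce by T -> T * F : pop 3, push T -> stack = [T] (size 1)
  Action 8: shift '*' : push -> stack = [T, *] (size 2)
  Action 9: shift 'id' : push -> stack = [T, *, id] (size 3)
Final stack size: 3

3


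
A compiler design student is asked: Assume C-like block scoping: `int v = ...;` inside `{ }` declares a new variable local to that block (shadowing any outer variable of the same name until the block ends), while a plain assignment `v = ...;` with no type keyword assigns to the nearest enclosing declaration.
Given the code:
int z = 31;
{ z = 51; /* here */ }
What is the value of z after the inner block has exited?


Analyzing scoping rules:
Outer scope: declares z = 31
Inner block: 'z = 51;' has no type keyword, so it is an assignment to the outer z (no shadowing)
The assignment changed the outer variable itself, so the new value persists after the block -> 51
Result: 51

51


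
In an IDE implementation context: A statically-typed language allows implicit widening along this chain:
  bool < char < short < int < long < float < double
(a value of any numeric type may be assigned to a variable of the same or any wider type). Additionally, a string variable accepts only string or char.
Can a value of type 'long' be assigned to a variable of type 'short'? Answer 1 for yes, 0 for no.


Target variable type: short
Source value type: long
Numeric ranks: long=4, short=2
Widening allowed iff rank(source) <= rank(target): 4 <= 2? No
Result: 0

0


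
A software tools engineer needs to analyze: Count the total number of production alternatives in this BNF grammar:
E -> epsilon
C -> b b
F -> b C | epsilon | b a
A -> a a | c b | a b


Counting alternatives per rule:
  E: 1 alternative(s)
  C: 1 alternative(s)
  F: 3 alternative(s)
  A: 3 alternative(s)
Sum: 1 + 1 + 3 + 3 = 8

8


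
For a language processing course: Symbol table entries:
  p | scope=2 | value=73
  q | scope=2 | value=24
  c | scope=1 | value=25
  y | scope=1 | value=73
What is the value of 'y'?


Searching symbol table for 'y':
  p | scope=2 | value=73
  q | scope=2 | value=24
  c | scope=1 | value=25
  y | scope=1 | value=73 <- MATCH
Found 'y' at scope 1 with value 73

73


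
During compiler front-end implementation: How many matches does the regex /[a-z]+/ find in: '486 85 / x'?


Pattern: /[a-z]+/ (identifiers)
Input: '486 85 / x'
Scanning for matches:
  Match 1: 'x'
Total matches: 1

1


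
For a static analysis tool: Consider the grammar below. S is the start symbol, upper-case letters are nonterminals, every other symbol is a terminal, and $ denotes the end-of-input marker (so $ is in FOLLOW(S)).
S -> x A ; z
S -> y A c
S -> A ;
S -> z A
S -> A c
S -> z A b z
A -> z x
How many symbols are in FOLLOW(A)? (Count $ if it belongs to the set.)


S is the start symbol and does not occur in any rule body, so FOLLOW(S) = {$}.
Examining every occurrence of A in a rule body:
  S -> x A ; z : A is followed by terminal ';' -> add ';'
  S -> y A c : A is followed by terminal 'c' -> add 'c'
  S -> A ; : A is followed by terminal ';' -> add ';' (already in the set)
  S -> z A : A is at the right end -> add FOLLOW(S) = {$}
  S -> A c : A is followed by terminal 'c' -> add 'c' (already in the set)
  S -> z A b z : A is followed by terminal 'b' -> add 'b'
  A -> z x : A does not occur in the body -> contributes nothing
FOLLOW(A) = {;, b, c, $}
Count: 4

4


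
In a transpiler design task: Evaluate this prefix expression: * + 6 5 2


Parsing prefix expression: * + 6 5 2
Step 1: Innermost operation '+ 6 5'
  6 + 5 = 11
Step 2: Outer operation '* [11] 2'
  11 * 2 = 22

22


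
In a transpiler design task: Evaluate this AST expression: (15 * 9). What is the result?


Expression: (15 * 9)
Evaluating step by step:
  15 * 9 = 135
Result: 135

135


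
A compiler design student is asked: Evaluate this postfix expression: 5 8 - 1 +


Processing tokens left to right:
Push 5, Push 8
Pop 5 and 8, compute 5 - 8 = -3, push -3
Push 1
Pop -3 and 1, compute -3 + 1 = -2, push -2
Stack result: -2

-2


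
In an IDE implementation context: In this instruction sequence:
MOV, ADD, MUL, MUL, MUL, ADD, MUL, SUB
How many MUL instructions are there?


Scanning instruction sequence for MUL:
  Position 1: MOV
  Position 2: ADD
  Position 3: MUL <- MATCH
  Position 4: MUL <- MATCH
  Position 5: MUL <- MATCH
  Position 6: ADD
  Position 7: MUL <- MATCH
  Position 8: SUB
Matches at positions: [3, 4, 5, 7]
Total MUL count: 4

4


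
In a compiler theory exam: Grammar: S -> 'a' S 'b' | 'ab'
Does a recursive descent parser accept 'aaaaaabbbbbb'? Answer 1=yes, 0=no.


Grammar accepts strings of the form a^n b^n (n >= 1)
Word: 'aaaaaabbbbbb'
Counting: 6 a's and 6 b's
Check: 6 == 6? Yes
Derivation (S -> aSb applied 5 time(s), then S -> ab): S => aSb => aaSbb => aaaSbbb => aaaaSbbbb => aaaaaSbbbbb => aaaaaabbbbbb
Accepted

1


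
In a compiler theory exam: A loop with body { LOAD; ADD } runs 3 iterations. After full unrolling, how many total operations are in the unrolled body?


Loop body operations: LOAD, ADD (2 ops per iteration)
Unrolling 3 iterations:
  Iteration 1: LOAD, ADD (2 ops)
  Iteration 2: LOAD, ADD (2 ops)
  Iteration 3: LOAD, ADD (2 ops)
Total: 3 iterations * 2 ops/iter = 6 operations

6


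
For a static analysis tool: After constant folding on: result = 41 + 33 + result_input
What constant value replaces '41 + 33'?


Identifying constant sub-expression:
  Original: result = 41 + 33 + result_input
  41 and 33 are both compile-time constants
  Evaluating: 41 + 33 = 74
  After folding: result = 74 + result_input

74


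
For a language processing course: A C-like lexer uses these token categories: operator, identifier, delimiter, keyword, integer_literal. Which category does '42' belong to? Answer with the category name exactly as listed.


Token: '42'
Checking categories:
  identifier: no
  integer_literal: YES
  operator: no
  keyword: no
  delimiter: no
Category: integer_literal

integer_literal


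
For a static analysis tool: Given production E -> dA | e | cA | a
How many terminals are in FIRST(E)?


Production: E -> dA | e | cA | a
Examining each alternative for leading terminals:
  E -> dA : first terminal = 'd'
  E -> e : first terminal = 'e'
  E -> cA : first terminal = 'c'
  E -> a : first terminal = 'a'
FIRST(E) = {a, c, d, e}
Count: 4

4


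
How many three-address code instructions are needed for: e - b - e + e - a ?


Expression: e - b - e + e - a
Generating three-address code (respecting * over +/- precedence):
  Instruction 1: t1 = e - b
  Instruction 2: t2 = t1 - e
  Instruction 3: t3 = t2 + e
  Instruction 4: t4 = t3 - a
Total instructions: 4

4


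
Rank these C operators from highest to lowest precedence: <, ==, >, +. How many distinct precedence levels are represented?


Looking up precedence for each operator:
  < -> precedence 4
  == -> precedence 3
  > -> precedence 4
  + -> precedence 5
Sorted highest to lowest: +, <, >, ==
Distinct precedence values: [5, 4, 3]
Number of distinct levels: 3

3


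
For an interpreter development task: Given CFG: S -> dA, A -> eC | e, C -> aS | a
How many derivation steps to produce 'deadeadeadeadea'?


Grammar: S -> dA, A -> eC | e, C -> aS | a
Deriving 'deadeadeadeadea':
Step 1: S -> dA => dA
Step 2: A -> eC => deC
Step 3: C -> aS => deaS
Step 4: S -> dA => deadA
Step 5: A -> eC => deadeC
Step 6: C -> aS => deadeaS
Step 7: S -> dA => deadeadA
Step 8: A -> eC => deadeadeC
Step 9: C -> aS => deadeadeaS
Step 10: S -> dA => deadeadeadA
Step 11: A -> eC => deadeadeadeC
Step 12: C -> aS => deadeadeadeaS
Step 13: S -> dA => deadeadeadeadA
Step 14: A -> eC => deadeadeadeadeC
Step 15: C -> a => deadeadeadeadea
Total derivation steps: 15

15


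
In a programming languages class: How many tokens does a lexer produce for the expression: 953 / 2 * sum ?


Scanning '953 / 2 * sum'
Token 1: '953' -> integer_literal
Token 2: '/' -> operator
Token 3: '2' -> integer_literal
Token 4: '*' -> operator
Token 5: 'sum' -> identifier
Total tokens: 5

5


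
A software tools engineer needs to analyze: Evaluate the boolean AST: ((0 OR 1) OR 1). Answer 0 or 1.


Step 1: Evaluate inner node
  0 OR 1 = 1
Step 2: Evaluate root node
  1 OR 1 = 1

1


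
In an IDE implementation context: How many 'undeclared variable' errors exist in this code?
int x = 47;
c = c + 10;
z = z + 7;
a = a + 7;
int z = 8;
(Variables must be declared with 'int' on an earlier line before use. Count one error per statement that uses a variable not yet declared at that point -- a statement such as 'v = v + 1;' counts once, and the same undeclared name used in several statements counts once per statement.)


Scanning code line by line:
  Line 1: declare 'x' -> declared = ['x']
  Line 2: use 'c' -> ERROR (undeclared)
  Line 3: use 'z' -> ERROR (undeclared)
  Line 4: use 'a' -> ERROR (undeclared)
  Line 5: declare 'z' -> declared = ['x', 'z']
Total undeclared variable errors: 3

3


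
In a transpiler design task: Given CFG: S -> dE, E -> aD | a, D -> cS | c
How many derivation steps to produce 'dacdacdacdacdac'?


Grammar: S -> dE, E -> aD | a, D -> cS | c
Deriving 'dacdacdacdacdac':
Step 1: S -> dE => dE
Step 2: E -> aD => daD
Step 3: D -> cS => dacS
Step 4: S -> dE => dacdE
Step 5: E -> aD => dacdaD
Step 6: D -> cS => dacdacS
Step 7: S -> dE => dacdacdE
Step 8: E -> aD => dacdacdaD
Step 9: D -> cS => dacdacdacS
Step 10: S -> dE => dacdacdacdE
Step 11: E -> aD => dacdacdacdaD
Step 12: D -> cS => dacdacdacdacS
Step 13: S -> dE => dacdacdacdacdE
Step 14: E -> aD => dacdacdacdacdaD
Step 15: D -> c => dacdacdacdacdac
Total derivation steps: 15

15


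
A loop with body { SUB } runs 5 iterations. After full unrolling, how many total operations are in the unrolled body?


Loop body operations: SUB (1 op per iteration)
Unrolling 5 iterations:
  Iteration 1: SUB (1 ops)
  Iteration 2: SUB (1 ops)
  Iteration 3: SUB (1 ops)
  Iteration 4: SUB (1 ops)
  Iteration 5: SUB (1 ops)
Total: 5 iterations * 1 ops/iter = 5 operations

5


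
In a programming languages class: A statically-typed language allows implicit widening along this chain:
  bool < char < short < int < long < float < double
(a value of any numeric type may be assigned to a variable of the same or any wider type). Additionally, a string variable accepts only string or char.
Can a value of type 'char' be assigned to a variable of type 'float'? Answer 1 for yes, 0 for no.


Target variable type: float
Source value type: char
Numeric ranks: char=1, float=5
Widening allowed iff rank(source) <= rank(target): 1 <= 5? Yes
Result: 1

1


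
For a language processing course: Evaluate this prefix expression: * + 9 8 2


Parsing prefix expression: * + 9 8 2
Step 1: Innermost operation '+ 9 8'
  9 + 8 = 17
Step 2: Outer operation '* [17] 2'
  17 * 2 = 34

34


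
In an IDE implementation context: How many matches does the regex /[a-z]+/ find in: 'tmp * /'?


Pattern: /[a-z]+/ (identifiers)
Input: 'tmp * /'
Scanning for matches:
  Match 1: 'tmp'
Total matches: 1

1


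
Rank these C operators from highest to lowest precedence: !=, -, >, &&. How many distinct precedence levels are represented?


Looking up precedence for each operator:
  != -> precedence 3
  - -> precedence 5
  > -> precedence 4
  && -> precedence 2
Sorted highest to lowest: -, >, !=, &&
Distinct precedence values: [5, 4, 3, 2]
Number of distinct levels: 4

4


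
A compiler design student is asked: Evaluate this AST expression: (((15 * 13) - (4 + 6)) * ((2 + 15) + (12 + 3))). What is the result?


Expression: (((15 * 13) - (4 + 6)) * ((2 + 15) + (12 + 3)))
Evaluating step by step:
  15 * 13 = 195
  4 + 6 = 10
  195 - 10 = 185
  2 + 15 = 17
  12 + 3 = 15
  17 + 15 = 32
  185 * 32 = 5920
Result: 5920

5920


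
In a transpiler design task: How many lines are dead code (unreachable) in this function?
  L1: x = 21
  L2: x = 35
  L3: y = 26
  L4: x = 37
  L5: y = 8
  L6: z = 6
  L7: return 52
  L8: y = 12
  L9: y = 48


Analyzing control flow:
  L1: reachable (before return)
  L2: reachable (before return)
  L3: reachable (before return)
  L4: reachable (before return)
  L5: reachable (before return)
  L6: reachable (before return)
  L7: reachable (return statement)
  L8: DEAD (after return at L7)
  L9: DEAD (after return at L7)
Return at L7, total lines = 9
Dead lines: L8 through L9
Count: 2

2


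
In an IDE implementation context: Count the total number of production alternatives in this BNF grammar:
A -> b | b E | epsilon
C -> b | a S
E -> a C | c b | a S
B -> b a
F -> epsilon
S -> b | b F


Counting alternatives per rule:
  A: 3 alternative(s)
  C: 2 alternative(s)
  E: 3 alternative(s)
  B: 1 alternative(s)
  F: 1 alternative(s)
  S: 2 alternative(s)
Sum: 3 + 2 + 3 + 1 + 1 + 2 = 12

12


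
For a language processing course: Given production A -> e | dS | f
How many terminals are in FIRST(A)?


Production: A -> e | dS | f
Examining each alternative for leading terminals:
  A -> e : first terminal = 'e'
  A -> dS : first terminal = 'd'
  A -> f : first terminal = 'f'
FIRST(A) = {d, e, f}
Count: 3

3


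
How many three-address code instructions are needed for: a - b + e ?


Expression: a - b + e
Generating three-address code (respecting * over +/- precedence):
  Instruction 1: t1 = a - b
  Instruction 2: t2 = t1 + e
Total instructions: 2

2


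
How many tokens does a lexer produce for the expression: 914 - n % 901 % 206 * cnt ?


Scanning '914 - n % 901 % 206 * cnt'
Token 1: '914' -> integer_literal
Token 2: '-' -> operator
Token 3: 'n' -> identifier
Token 4: '%' -> operator
Token 5: '901' -> integer_literal
Token 6: '%' -> operator
Token 7: '206' -> integer_literal
Token 8: '*' -> operator
Token 9: 'cnt' -> identifier
Total tokens: 9

9


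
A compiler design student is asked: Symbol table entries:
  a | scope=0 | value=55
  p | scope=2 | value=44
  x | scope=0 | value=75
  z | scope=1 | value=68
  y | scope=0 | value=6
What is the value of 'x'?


Searching symbol table for 'x':
  a | scope=0 | value=55
  p | scope=2 | value=44
  x | scope=0 | value=75 <- MATCH
  z | scope=1 | value=68
  y | scope=0 | value=6
Found 'x' at scope 0 with value 75

75


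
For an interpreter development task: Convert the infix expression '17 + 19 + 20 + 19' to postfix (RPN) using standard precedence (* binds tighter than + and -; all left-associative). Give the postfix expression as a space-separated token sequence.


Applying the shunting-yard algorithm:
  Operand 17 -> output
  Push '+' onto operator stack -> op-stack: [+]
  Operand 19 -> output
  See '+' (prec 1); top '+' (prec 1) >= it -> pop '+' to output
  Push '+' onto operator stack -> op-stack: [+]
  Operand 20 -> output
  See '+' (prec 1); top '+' (prec 1) >= it -> pop '+' to output
  Push '+' onto operator stack -> op-stack: [+]
  Operand 19 -> output
  End of input: pop '+' to output
Postfix result: 17 19 + 20 + 19 +

17 19 + 20 + 19 +


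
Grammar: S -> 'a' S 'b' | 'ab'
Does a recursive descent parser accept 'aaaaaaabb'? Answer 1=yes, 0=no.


Grammar accepts strings of the form a^n b^n (n >= 1)
Word: 'aaaaaaabb'
Counting: 7 a's and 2 b's
Check: 7 == 2? No
Mismatch: a-count != b-count
Rejected

0


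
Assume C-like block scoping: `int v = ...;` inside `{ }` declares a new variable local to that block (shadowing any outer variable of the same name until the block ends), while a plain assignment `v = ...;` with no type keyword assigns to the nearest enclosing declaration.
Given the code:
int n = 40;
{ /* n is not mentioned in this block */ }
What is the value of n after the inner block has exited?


Analyzing scoping rules:
Outer scope: declares n = 40
Inner block: n is neither redeclared nor assigned -> unchanged
After the block -> 40
Result: 40

40


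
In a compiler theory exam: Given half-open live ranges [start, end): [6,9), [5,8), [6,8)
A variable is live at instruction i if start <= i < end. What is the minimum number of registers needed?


Live ranges:
  Var0: [6, 9)
  Var1: [5, 8)
  Var2: [6, 8)
Sweep-line events (position, delta, active):
  pos=5 start -> active=1
  pos=6 start -> active=2
  pos=6 start -> active=3
  pos=8 end -> active=2
  pos=8 end -> active=1
  pos=9 end -> active=0
Maximum simultaneous active: 3
Minimum registers needed: 3

3


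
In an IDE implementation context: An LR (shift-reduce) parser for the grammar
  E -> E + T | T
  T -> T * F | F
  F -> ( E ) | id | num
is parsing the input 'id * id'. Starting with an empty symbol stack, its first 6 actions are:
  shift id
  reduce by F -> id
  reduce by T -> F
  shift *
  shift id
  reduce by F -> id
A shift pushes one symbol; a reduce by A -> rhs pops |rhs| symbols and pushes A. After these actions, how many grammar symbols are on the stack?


Tracking the symbol stack through each action:
  Action 1: shift 'id' : push -> stack = [id] (size 1)
  Action 2: reduce by F -> id : pop 1, push F -> stack = [F] (size 1)
  Action 3: reduce by T -> F : pop 1, push T -> stack = [T] (size 1)
  Action 4: shift '*' : push -> stack = [T, *] (size 2)
  Action 5: shift 'id' : push -> stack = [T, *, id] (size 3)
  Action 6: reduce by F -> id : pop 1, push F -> stack = [T, *, F] (size 3)
Final stack size: 3

3


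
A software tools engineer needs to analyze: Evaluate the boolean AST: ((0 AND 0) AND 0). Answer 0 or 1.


Step 1: Evaluate inner node
  0 AND 0 = 0
Step 2: Evaluate root node
  0 AND 0 = 0

0


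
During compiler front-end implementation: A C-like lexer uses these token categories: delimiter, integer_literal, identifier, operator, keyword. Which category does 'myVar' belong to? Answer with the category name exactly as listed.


Token: 'myVar'
Checking categories:
  identifier: YES
  integer_literal: no
  operator: no
  keyword: no
  delimiter: no
Category: identifier

identifier


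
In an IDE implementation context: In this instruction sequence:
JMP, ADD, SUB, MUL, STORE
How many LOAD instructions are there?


Scanning instruction sequence for LOAD:
  Position 1: JMP
  Position 2: ADD
  Position 3: SUB
  Position 4: MUL
  Position 5: STORE
Matches at positions: []
Total LOAD count: 0

0


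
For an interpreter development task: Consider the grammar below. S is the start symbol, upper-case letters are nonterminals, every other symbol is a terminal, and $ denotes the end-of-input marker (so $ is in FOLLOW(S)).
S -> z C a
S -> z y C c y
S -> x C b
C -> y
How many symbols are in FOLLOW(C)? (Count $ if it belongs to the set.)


S is the start symbol and does not occur in any rule body, so FOLLOW(S) = {$}.
Examining every occurrence of C in a rule body:
  S -> z C a : C is followed by terminal 'a' -> add 'a'
  S -> z y C c y : C is followed by terminal 'c' -> add 'c'
  S -> x C b : C is followed by terminal 'b' -> add 'b'
  C -> y : C does not occur in the body -> contributes nothing
FOLLOW(C) = {a, b, c}
Count: 3

3


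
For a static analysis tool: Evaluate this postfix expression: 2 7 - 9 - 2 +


Processing tokens left to right:
Push 2, Push 7
Pop 2 and 7, compute 2 - 7 = -5, push -5
Push 9
Pop -5 and 9, compute -5 - 9 = -14, push -14
Push 2
Pop -14 and 2, compute -14 + 2 = -12, push -12
Stack result: -12

-12


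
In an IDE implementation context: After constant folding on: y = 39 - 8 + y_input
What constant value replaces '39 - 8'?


Identifying constant sub-expression:
  Original: y = 39 - 8 + y_input
  39 and 8 are both compile-time constants
  Evaluating: 39 - 8 = 31
  After folding: y = 31 + y_input

31


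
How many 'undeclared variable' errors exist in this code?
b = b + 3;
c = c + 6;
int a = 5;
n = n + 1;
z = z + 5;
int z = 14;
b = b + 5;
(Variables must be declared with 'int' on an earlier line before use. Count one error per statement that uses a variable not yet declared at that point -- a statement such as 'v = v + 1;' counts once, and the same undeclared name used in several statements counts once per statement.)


Scanning code line by line:
  Line 1: use 'b' -> ERROR (undeclared)
  Line 2: use 'c' -> ERROR (undeclared)
  Line 3: declare 'a' -> declared = ['a']
  Line 4: use 'n' -> ERROR (undeclared)
  Line 5: use 'z' -> ERROR (undeclared)
  Line 6: declare 'z' -> declared = ['a', 'z']
  Line 7: use 'b' -> ERROR (undeclared)
Total undeclared variable errors: 5

5


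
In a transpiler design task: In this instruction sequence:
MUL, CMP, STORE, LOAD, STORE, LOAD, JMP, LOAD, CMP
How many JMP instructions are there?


Scanning instruction sequence for JMP:
  Position 1: MUL
  Position 2: CMP
  Position 3: STORE
  Position 4: LOAD
  Position 5: STORE
  Position 6: LOAD
  Position 7: JMP <- MATCH
  Position 8: LOAD
  Position 9: CMP
Matches at positions: [7]
Total JMP count: 1

1


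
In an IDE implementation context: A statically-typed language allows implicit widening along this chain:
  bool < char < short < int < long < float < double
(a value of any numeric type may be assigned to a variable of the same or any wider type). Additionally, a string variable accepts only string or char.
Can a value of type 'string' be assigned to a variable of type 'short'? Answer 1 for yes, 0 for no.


Target variable type: short
Source value type: string
Rule: string cannot widen to any numeric type
Result: 0

0


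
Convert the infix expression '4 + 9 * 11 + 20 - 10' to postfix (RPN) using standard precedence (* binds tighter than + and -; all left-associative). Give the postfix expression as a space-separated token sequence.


Applying the shunting-yard algorithm:
  Operand 4 -> output
  Push '+' onto operator stack -> op-stack: [+]
  Operand 9 -> output
  Push '*' onto operator stack -> op-stack: [+, *]
  Operand 11 -> output
  See '+' (prec 1); top '*' (prec 2) >= it -> pop '*' to output
  See '+' (prec 1); top '+' (prec 1) >= it -> pop '+' to output
  Push '+' onto operator stack -> op-stack: [+]
  Operand 20 -> output
  See '-' (prec 1); top '+' (prec 1) >= it -> pop '+' to output
  Push '-' onto operator stack -> op-stack: [-]
  Operand 10 -> output
  End of input: pop '-' to output
Postfix result: 4 9 11 * + 20 + 10 -

4 9 11 * + 20 + 10 -


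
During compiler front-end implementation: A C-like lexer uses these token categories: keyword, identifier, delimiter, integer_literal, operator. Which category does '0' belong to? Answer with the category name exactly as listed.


Token: '0'
Checking categories:
  identifier: no
  integer_literal: YES
  operator: no
  keyword: no
  delimiter: no
Category: integer_literal

integer_literal


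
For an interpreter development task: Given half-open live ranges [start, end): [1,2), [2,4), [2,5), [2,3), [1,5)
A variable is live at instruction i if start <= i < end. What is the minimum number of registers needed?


Live ranges:
  Var0: [1, 2)
  Var1: [2, 4)
  Var2: [2, 5)
  Var3: [2, 3)
  Var4: [1, 5)
Sweep-line events (position, delta, active):
  pos=1 start -> active=1
  pos=1 start -> active=2
  pos=2 end -> active=1
  pos=2 start -> active=2
  pos=2 start -> active=3
  pos=2 start -> active=4
  pos=3 end -> active=3
  pos=4 end -> active=2
  pos=5 end -> active=1
  pos=5 end -> active=0
Maximum simultaneous active: 4
Minimum registers needed: 4

4


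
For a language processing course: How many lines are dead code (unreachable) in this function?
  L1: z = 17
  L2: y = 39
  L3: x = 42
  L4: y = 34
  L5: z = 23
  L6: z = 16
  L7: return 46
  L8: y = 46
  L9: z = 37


Analyzing control flow:
  L1: reachable (before return)
  L2: reachable (before return)
  L3: reachable (before return)
  L4: reachable (before return)
  L5: reachable (before return)
  L6: reachable (before return)
  L7: reachable (return statement)
  L8: DEAD (after return at L7)
  L9: DEAD (after return at L7)
Return at L7, total lines = 9
Dead lines: L8 through L9
Count: 2

2


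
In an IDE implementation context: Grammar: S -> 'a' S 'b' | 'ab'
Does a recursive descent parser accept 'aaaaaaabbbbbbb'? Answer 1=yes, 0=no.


Grammar accepts strings of the form a^n b^n (n >= 1)
Word: 'aaaaaaabbbbbbb'
Counting: 7 a's and 7 b's
Check: 7 == 7? Yes
Derivation (S -> aSb applied 6 time(s), then S -> ab): S => aSb => aaSbb => aaaSbbb => aaaaSbbbb => aaaaaSbbbbb => aaaaaaSbbbbbb => aaaaaaabbbbbbb
Accepted

1


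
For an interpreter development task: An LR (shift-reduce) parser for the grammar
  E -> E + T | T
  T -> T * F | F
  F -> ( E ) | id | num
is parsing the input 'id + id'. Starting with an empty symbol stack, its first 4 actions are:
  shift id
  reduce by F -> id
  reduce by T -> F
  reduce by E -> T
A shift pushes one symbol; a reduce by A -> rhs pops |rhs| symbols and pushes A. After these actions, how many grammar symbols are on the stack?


Tracking the symbol stack through each action:
  Action 1: shift 'id' : push -> stack = [id] (size 1)
  Action 2: reduce by F -> id : pop 1, push F -> stack = [F] (size 1)
  Action 3: reduce by T -> F : pop 1, push T -> stack = [T] (size 1)
  Action 4: reduce by E -> T : pop 1, push E -> stack = [E] (size 1)
Final stack size: 1

1


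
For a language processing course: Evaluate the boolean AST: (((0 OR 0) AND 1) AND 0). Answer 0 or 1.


Step 1: Evaluate inner node
  0 OR 0 = 0
Step 2: Evaluate next node
  0 AND 1 = 0
Step 3: Evaluate root node
  0 AND 0 = 0

0


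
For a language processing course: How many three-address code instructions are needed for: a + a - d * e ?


Expression: a + a - d * e
Generating three-address code (respecting * over +/- precedence):
  Instruction 1: t1 = d * e
  Instruction 2: t2 = a + a
  Instruction 3: t3 = t2 - t1
Total instructions: 3

3


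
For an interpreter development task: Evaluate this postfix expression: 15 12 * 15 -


Processing tokens left to right:
Push 15, Push 12
Pop 15 and 12, compute 15 * 12 = 180, push 180
Push 15
Pop 180 and 15, compute 180 - 15 = 165, push 165
Stack result: 165

165


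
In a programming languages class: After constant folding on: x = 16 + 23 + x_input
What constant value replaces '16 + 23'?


Identifying constant sub-expression:
  Original: x = 16 + 23 + x_input
  16 and 23 are both compile-time constants
  Evaluating: 16 + 23 = 39
  After folding: x = 39 + x_input

39


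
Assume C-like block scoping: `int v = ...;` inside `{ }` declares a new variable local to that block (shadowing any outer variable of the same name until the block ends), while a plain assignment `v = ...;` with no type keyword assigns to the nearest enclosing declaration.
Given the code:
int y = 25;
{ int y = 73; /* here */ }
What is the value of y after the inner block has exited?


Analyzing scoping rules:
Outer scope: declares y = 25
Inner block: 'int y = 73;' declares a NEW y that shadows the outer one
When the block exits the inner y goes out of scope; the outer y was never modified -> 25
Result: 25

25


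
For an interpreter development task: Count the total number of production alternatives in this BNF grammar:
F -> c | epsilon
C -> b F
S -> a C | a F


Counting alternatives per rule:
  F: 2 alternative(s)
  C: 1 alternative(s)
  S: 2 alternative(s)
Sum: 2 + 1 + 2 = 5

5


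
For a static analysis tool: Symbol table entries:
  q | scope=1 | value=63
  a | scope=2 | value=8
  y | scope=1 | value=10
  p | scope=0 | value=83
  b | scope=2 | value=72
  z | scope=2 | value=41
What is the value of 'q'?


Searching symbol table for 'q':
  q | scope=1 | value=63 <- MATCH
  a | scope=2 | value=8
  y | scope=1 | value=10
  p | scope=0 | value=83
  b | scope=2 | value=72
  z | scope=2 | value=41
Found 'q' at scope 1 with value 63

63


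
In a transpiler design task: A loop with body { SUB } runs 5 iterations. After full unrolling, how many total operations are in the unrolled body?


Loop body operations: SUB (1 op per iteration)
Unrolling 5 iterations:
  Iteration 1: SUB (1 ops)
  Iteration 2: SUB (1 ops)
  Iteration 3: SUB (1 ops)
  Iteration 4: SUB (1 ops)
  Iteration 5: SUB (1 ops)
Total: 5 iterations * 1 ops/iter = 5 operations

5


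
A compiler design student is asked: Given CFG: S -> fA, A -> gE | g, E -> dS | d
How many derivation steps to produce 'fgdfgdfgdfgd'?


Grammar: S -> fA, A -> gE | g, E -> dS | d
Deriving 'fgdfgdfgdfgd':
Step 1: S -> fA => fA
Step 2: A -> gE => fgE
Step 3: E -> dS => fgdS
Step 4: S -> fA => fgdfA
Step 5: A -> gE => fgdfgE
Step 6: E -> dS => fgdfgdS
Step 7: S -> fA => fgdfgdfA
Step 8: A -> gE => fgdfgdfgE
Step 9: E -> dS => fgdfgdfgdS
Step 10: S -> fA => fgdfgdfgdfA
Step 11: A -> gE => fgdfgdfgdfgE
Step 12: E -> d => fgdfgdfgdfgd
Total derivation steps: 12

12


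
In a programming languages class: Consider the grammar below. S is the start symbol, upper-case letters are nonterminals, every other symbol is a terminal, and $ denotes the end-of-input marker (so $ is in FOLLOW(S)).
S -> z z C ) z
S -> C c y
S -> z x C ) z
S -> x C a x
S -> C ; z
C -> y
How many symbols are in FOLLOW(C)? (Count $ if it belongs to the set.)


S is the start symbol and does not occur in any rule body, so FOLLOW(S) = {$}.
Examining every occurrence of C in a rule body:
  S -> z z C ) z : C is followed by terminal ')' -> add ')'
  S -> C c y : C is followed by terminal 'c' -> add 'c'
  S -> z x C ) z : C is followed by terminal ')' -> add ')' (already in the set)
  S -> x C a x : C is followed by terminal 'a' -> add 'a'
  S -> C ; z : C is followed by terminal ';' -> add ';'
  C -> y : C does not occur in the body -> contributes nothing
FOLLOW(C) = {), ;, a, c}
Count: 4

4


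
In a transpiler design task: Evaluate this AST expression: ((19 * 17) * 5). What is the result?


Expression: ((19 * 17) * 5)
Evaluating step by step:
  19 * 17 = 323
  323 * 5 = 1615
Result: 1615

1615


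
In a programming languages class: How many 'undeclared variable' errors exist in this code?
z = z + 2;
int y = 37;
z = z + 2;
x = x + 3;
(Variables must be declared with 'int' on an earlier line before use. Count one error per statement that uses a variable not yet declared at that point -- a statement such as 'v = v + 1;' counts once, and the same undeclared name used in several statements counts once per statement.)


Scanning code line by line:
  Line 1: use 'z' -> ERROR (undeclared)
  Line 2: declare 'y' -> declared = ['y']
  Line 3: use 'z' -> ERROR (undeclared)
  Line 4: use 'x' -> ERROR (undeclared)
Total undeclared variable errors: 3

3


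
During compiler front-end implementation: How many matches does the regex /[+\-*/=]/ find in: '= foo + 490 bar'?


Pattern: /[+\-*/=]/ (operators)
Input: '= foo + 490 bar'
Scanning for matches:
  Match 1: '='
  Match 2: '+'
Total matches: 2

2


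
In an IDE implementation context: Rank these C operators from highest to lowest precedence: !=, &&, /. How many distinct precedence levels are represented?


Looking up precedence for each operator:
  != -> precedence 3
  && -> precedence 2
  / -> precedence 6
Sorted highest to lowest: /, !=, &&
Distinct precedence values: [6, 3, 2]
Number of distinct levels: 3

3


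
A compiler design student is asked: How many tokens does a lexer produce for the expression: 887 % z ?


Scanning '887 % z'
Token 1: '887' -> integer_literal
Token 2: '%' -> operator
Token 3: 'z' -> identifier
Total tokens: 3

3


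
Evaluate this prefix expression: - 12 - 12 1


Parsing prefix expression: - 12 - 12 1
Step 1: Innermost operation '- 12 1'
  12 - 1 = 11
Step 2: Outer operation '- 12 [11]'
  12 - 11 = 1

1
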